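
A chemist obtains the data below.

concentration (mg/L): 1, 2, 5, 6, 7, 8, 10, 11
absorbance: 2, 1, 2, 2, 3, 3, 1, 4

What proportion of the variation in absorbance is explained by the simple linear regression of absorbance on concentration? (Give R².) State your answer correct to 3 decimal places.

n = 8, Σx = 50, Σy = 18, Σxy = 125, Σx² = 400, Σy² = 48
Sxx = Σx² − (Σx)²/n = 400 − 312.5 = 87.5
Sxy = Σxy − (Σx)(Σy)/n = 125 − 112.5 = 12.5
Syy = Σy² − (Σy)²/n = 48 − 40.5 = 7.5
R² = Sxy²/(Sxx·Syy) = (12.5)²/(87.5·7.5) = 0.238095

0.238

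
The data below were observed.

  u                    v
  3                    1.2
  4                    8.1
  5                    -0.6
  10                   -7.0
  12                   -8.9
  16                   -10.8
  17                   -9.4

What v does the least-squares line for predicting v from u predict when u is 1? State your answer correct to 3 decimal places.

n = 7, Σx = 67, Σy = -27.4, Σxy = -476.4, Σx² = 839
Sxx = Σx² − (Σx)²/n = 839 − 641.285714 = 197.714286
Sxy = Σxy − (Σx)(Σy)/n = -476.4 − (-262.257143) = -214.142857
b = Sxy/Sxx = -214.142857/197.714286 = -1.083092
a = ȳ − b·x̄ = -3.914286 − (-1.083092)·9.571429 = 6.452457
ŷ(1) = a + b·1 = 6.452457 + (-1.083092)·1 = 5.369364

5.369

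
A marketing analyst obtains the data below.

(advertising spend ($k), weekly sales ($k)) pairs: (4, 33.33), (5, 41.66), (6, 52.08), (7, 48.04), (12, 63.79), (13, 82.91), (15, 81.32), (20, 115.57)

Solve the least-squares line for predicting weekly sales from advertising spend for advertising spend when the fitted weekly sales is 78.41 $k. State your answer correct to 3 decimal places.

13.144

n = 8, Σx = 82, Σy = 518.7, Σxy = 6364.89, Σx² = 1064
Sxx = Σx² − (Σx)²/n = 1064 − 840.5 = 223.5
Sxy = Σxy − (Σx)(Σy)/n = 6364.89 − 5316.675 = 1048.215
b = Sxy/Sxx = 1048.215/223.5 = 4.69
a = ȳ − b·x̄ = 64.8375 − 4.69·10.25 = 16.765
Set a + b·x = 78.41: x = (78.41 − 16.765) / 4.69 = 13.143923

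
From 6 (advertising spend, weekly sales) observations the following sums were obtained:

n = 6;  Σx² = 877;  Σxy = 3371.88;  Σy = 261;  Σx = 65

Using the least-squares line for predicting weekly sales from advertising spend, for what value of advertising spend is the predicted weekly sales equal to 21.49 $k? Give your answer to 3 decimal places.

3.845

Sxx = Σx² − (Σx)²/n = 877 − 704.166667 = 172.833333
Sxy = Σxy − (Σx)(Σy)/n = 3371.88 − 2827.5 = 544.38
b = Sxy/Sxx = 544.38/172.833333 = 3.149740
a = ȳ − b·x̄ = 43.5 − 3.149740·10.833333 = 9.377821
Set a + b·x = 21.49: x = (21.49 − 9.377821) / 3.149740 = 3.845454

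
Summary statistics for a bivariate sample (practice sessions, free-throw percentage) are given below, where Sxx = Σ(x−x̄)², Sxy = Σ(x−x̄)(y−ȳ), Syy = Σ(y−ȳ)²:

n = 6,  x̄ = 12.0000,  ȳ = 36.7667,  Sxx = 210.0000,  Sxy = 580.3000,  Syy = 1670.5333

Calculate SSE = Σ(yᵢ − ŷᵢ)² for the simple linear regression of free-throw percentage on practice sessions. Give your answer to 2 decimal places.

66.97

b = Sxy/Sxx = 580.3/210 = 2.763333
SSE = Syy − b·Sxy = 1670.5333 − 2.763333·580.3 = 66.970967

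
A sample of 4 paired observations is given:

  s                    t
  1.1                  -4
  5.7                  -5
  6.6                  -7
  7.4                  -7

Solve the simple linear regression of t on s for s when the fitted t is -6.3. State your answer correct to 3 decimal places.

n = 4, Σx = 20.8, Σy = -23, Σxy = -130.9, Σx² = 132.02
Sxx = Σx² − (Σx)²/n = 132.02 − 108.16 = 23.86
Sxy = Σxy − (Σx)(Σy)/n = -130.9 − (-119.6) = -11.3
b = Sxy/Sxx = -11.3/23.86 = -0.473596
a = ȳ − b·x̄ = -5.75 − (-0.473596)·5.2 = -3.287301
Set a + b·x = -6.3: x = (-6.3 − (-3.287301)) / (-0.473596) = 6.361327

6.361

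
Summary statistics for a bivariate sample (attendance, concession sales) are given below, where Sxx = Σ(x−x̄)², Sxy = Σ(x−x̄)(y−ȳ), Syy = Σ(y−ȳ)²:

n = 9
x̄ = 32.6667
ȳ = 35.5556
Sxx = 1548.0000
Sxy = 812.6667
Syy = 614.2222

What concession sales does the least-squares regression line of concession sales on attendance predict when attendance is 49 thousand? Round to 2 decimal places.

44.13

b = Sxy/Sxx = 812.6667/1548 = 0.524978
a = ȳ − b·x̄ = 35.5556 − 0.524978·32.6667 = 18.406285
ŷ(49) = a + b·49 = 18.406285 + 0.524978·49 = 44.130231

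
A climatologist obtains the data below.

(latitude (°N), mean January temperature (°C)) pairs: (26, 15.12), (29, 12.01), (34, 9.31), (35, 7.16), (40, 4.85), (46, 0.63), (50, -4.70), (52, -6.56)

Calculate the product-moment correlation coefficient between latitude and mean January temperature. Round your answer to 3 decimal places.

-0.993

n = 8, Σx = 312, Σy = 37.82, Σxy = 955.41, Σx² = 12818, Σy² = 599.8392
Sxx = Σx² − (Σx)²/n = 12818 − 12168 = 650
Sxy = Σxy − (Σx)(Σy)/n = 955.41 − 1474.98 = -519.57
Syy = Σy² − (Σy)²/n = 599.8392 − 178.79405 = 421.04515
r = Sxy/√(Sxx·Syy) = -519.57/√(273679.3475) = -519.57/523.143716 = -0.993169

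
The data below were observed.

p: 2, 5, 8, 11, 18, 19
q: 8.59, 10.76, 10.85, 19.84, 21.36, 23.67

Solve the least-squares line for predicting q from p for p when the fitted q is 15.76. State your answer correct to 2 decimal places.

10.40

n = 6, Σx = 63, Σy = 95.07, Σxy = 1210.23, Σx² = 899
Sxx = Σx² − (Σx)²/n = 899 − 661.5 = 237.5
Sxy = Σxy − (Σx)(Σy)/n = 1210.23 − 998.235 = 211.995
b = Sxy/Sxx = 211.995/237.5 = 0.892611
a = ȳ − b·x̄ = 15.845 − 0.892611·10.5 = 6.472589
Set a + b·x = 15.76: x = (15.76 − 6.472589) / 0.892611 = 10.404774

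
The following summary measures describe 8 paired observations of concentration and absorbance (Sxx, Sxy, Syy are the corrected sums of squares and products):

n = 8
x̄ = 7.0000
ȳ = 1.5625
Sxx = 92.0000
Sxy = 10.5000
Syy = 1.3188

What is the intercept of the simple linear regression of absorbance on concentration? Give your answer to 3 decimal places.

b = Sxy/Sxx = 10.5/92 = 0.114130
a = ȳ − b·x̄ = 1.5625 − 0.114130·7 = 0.763587

0.764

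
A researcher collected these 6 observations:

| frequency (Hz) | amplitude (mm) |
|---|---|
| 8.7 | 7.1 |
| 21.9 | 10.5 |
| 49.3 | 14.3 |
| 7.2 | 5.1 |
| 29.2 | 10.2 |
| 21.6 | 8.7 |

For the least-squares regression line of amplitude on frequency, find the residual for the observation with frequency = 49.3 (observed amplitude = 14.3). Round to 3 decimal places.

-0.212

n = 6, Σx = 137.9, Σy = 55.9, Σxy = 1519.19, Σx² = 4356.83
Sxx = Σx² − (Σx)²/n = 4356.83 − 3169.401667 = 1187.428333
Sxy = Σxy − (Σx)(Σy)/n = 1519.19 − 1284.768333 = 234.421667
b = Sxy/Sxx = 234.421667/1187.428333 = 0.197420
a = ȳ − b·x̄ = 9.316667 − 0.197420·22.983333 = 4.779305
ŷ(49.3) = 4.779305 + 0.197420·49.3 = 14.512093
residual = y − ŷ = 14.3 − 14.512093 = -0.212093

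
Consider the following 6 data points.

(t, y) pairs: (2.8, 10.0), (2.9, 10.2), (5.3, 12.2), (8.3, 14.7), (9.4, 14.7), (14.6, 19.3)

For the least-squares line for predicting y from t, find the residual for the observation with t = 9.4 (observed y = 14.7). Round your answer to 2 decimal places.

n = 6, Σx = 43.3, Σy = 81.1, Σxy = 664.21, Σx² = 414.75
Sxx = Σx² − (Σx)²/n = 414.75 − 312.481667 = 102.268333
Sxy = Σxy − (Σx)(Σy)/n = 664.21 − 585.271667 = 78.938333
b = Sxy/Sxx = 78.938333/102.268333 = 0.771875
a = ȳ − b·x̄ = 13.516667 − 0.771875·7.216667 = 7.946305
ŷ(9.4) = 7.946305 + 0.771875·9.4 = 15.201926
residual = y − ŷ = 14.7 − 15.201926 = -0.501926

-0.50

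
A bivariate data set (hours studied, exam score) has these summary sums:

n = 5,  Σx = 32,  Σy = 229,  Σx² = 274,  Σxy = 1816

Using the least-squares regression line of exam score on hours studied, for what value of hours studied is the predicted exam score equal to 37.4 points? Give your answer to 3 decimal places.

4.741

Sxx = Σx² − (Σx)²/n = 274 − 204.8 = 69.2
Sxy = Σxy − (Σx)(Σy)/n = 1816 − 1465.6 = 350.4
b = Sxy/Sxx = 350.4/69.2 = 5.063584
a = ȳ − b·x̄ = 45.8 − 5.063584·6.4 = 13.393064
Set a + b·x = 37.4: x = (37.4 − 13.393064) / 5.063584 = 4.741096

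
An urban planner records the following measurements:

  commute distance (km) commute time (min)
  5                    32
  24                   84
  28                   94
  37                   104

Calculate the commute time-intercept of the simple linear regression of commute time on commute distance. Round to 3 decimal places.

n = 4, Σx = 94, Σy = 314, Σxy = 8656, Σx² = 2754
Sxx = Σx² − (Σx)²/n = 2754 − 2209 = 545
Sxy = Σxy − (Σx)(Σy)/n = 8656 − 7379 = 1277
b = Sxy/Sxx = 1277/545 = 2.343119
a = ȳ − b·x̄ = 78.5 − 2.343119·23.5 = 23.436697

23.437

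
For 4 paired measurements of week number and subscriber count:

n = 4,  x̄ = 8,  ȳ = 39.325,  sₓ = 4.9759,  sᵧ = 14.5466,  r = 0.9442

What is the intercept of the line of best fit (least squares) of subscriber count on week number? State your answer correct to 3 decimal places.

b = r · sᵧ/sₓ = 0.9442 · 14.5466/4.9759 = 2.760285
a = ȳ − b·x̄ = 39.325 − 2.760285·8 = 17.242724

17.243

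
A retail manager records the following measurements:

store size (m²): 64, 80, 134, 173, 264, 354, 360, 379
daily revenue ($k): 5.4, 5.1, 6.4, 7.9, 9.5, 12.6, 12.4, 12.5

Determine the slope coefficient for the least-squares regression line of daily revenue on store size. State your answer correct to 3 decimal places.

n = 8, Σx = 1808, Σy = 71.8, Σxy = 19147.8, Σx² = 526634
Sxx = Σx² − (Σx)²/n = 526634 − 408608 = 118026
Sxy = Σxy − (Σx)(Σy)/n = 19147.8 − 16226.8 = 2921
b = Sxy/Sxx = 2921/118026 = 0.024749

0.025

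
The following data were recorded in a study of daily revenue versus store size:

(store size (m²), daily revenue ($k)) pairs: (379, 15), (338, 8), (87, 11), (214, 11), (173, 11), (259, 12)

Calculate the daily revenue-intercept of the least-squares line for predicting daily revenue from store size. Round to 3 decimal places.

n = 6, Σx = 1450, Σy = 68, Σxy = 16711, Σx² = 408260
Sxx = Σx² − (Σx)²/n = 408260 − 350416.666667 = 57843.333333
Sxy = Σxy − (Σx)(Σy)/n = 16711 − 16433.333333 = 277.666667
b = Sxy/Sxx = 277.666667/57843.333333 = 0.004800
a = ȳ − b·x̄ = 11.333333 − 0.004800·241.666667 = 10.173255

10.173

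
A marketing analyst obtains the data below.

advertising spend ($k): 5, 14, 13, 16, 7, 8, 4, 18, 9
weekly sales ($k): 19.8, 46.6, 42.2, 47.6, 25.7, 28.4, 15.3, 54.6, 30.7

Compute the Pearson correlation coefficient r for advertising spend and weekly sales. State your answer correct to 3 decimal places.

0.995

n = 9, Σx = 94, Σy = 310.9, Σxy = 3789, Σx² = 1180, Σy² = 12234.99
Sxx = Σx² − (Σx)²/n = 1180 − 981.777778 = 198.222222
Sxy = Σxy − (Σx)(Σy)/n = 3789 − 3247.177778 = 541.822222
Syy = Σy² − (Σy)²/n = 12234.99 − 10739.867778 = 1495.122222
r = Sxy/√(Sxx·Syy) = 541.822222/√(296366.449383) = 541.822222/544.395490 = 0.995273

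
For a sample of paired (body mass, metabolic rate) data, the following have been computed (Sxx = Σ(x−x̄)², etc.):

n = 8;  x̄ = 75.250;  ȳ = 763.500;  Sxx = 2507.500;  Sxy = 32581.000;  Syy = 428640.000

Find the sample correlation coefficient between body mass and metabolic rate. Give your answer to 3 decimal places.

0.994

r = Sxy/√(Sxx·Syy) = 32581/√(1074814800) = 32581/32784.368226 = 0.993797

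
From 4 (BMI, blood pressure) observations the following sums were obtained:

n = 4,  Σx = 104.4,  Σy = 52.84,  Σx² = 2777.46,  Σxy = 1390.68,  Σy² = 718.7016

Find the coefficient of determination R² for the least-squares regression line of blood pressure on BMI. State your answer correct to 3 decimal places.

Sxx = Σx² − (Σx)²/n = 2777.46 − 2724.84 = 52.62
Sxy = Σxy − (Σx)(Σy)/n = 1390.68 − 1379.124 = 11.556
Syy = Σy² − (Σy)²/n = 718.7016 − 698.0164 = 20.6852
R² = Sxy²/(Sxx·Syy) = (11.556)²/(52.62·20.6852) = 0.122689

0.123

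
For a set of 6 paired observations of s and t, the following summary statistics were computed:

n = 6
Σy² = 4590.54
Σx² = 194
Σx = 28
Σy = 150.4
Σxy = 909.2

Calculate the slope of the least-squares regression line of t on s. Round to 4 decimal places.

Sxx = Σx² − (Σx)²/n = 194 − 130.666667 = 63.333333
Sxy = Σxy − (Σx)(Σy)/n = 909.2 − 701.866667 = 207.333333
b = Sxy/Sxx = 207.333333/63.333333 = 3.273684

3.2737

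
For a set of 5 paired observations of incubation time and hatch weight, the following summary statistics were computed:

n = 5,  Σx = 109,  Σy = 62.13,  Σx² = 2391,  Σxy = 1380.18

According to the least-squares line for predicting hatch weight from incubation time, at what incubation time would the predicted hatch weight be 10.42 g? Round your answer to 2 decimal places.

Sxx = Σx² − (Σx)²/n = 2391 − 2376.2 = 14.8
Sxy = Σxy − (Σx)(Σy)/n = 1380.18 − 1354.434 = 25.746
b = Sxy/Sxx = 25.746/14.8 = 1.739595
a = ȳ − b·x̄ = 12.426 − 1.739595·21.8 = -25.497162
Set a + b·x = 10.42: x = (10.42 − (-25.497162)) / 1.739595 = 20.646858

20.65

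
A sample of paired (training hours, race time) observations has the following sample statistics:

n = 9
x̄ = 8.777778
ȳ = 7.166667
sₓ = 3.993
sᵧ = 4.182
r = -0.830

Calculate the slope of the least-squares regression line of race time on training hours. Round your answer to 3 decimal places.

-0.869

b = r · sᵧ/sₓ = -0.83 · 4.182/3.993 = -0.869286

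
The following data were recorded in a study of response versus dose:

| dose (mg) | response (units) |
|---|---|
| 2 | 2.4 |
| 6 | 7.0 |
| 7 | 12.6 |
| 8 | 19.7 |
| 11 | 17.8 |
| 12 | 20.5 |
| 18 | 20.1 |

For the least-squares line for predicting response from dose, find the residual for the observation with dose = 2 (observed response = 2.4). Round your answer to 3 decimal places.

-3.658

n = 7, Σx = 64, Σy = 100.1, Σxy = 1096.2, Σx² = 742
Sxx = Σx² − (Σx)²/n = 742 − 585.142857 = 156.857143
Sxy = Σxy − (Σx)(Σy)/n = 1096.2 − 915.2 = 181
b = Sxy/Sxx = 181/156.857143 = 1.153916
a = ȳ − b·x̄ = 14.3 − 1.153916·9.142857 = 3.749909
ŷ(2) = 3.749909 + 1.153916·2 = 6.057741
residual = y − ŷ = 2.4 − 6.057741 = -3.657741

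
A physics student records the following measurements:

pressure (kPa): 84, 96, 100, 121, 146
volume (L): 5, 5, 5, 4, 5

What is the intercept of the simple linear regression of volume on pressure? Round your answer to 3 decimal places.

n = 5, Σx = 547, Σy = 24, Σxy = 2614, Σx² = 62229
Sxx = Σx² − (Σx)²/n = 62229 − 59841.8 = 2387.2
Sxy = Σxy − (Σx)(Σy)/n = 2614 − 2625.6 = -11.6
b = Sxy/Sxx = -11.6/2387.2 = -0.004859
a = ȳ − b·x̄ = 4.8 − (-0.004859)·109.4 = 5.331602

5.332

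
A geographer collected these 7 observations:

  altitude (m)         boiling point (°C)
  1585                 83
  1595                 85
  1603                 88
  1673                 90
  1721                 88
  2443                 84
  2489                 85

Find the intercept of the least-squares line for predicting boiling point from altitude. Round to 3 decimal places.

90.368

n = 7, Σx = 13109, Σy = 603, Σxy = 1126989, Σx² = 25549999
Sxx = Σx² − (Σx)²/n = 25549999 − 24549411.571429 = 1000587.428571
Sxy = Σxy − (Σx)(Σy)/n = 1126989 − 1129246.714286 = -2257.714286
b = Sxy/Sxx = -2257.714286/1000587.428571 = -0.002256
a = ȳ − b·x̄ = 86.142857 − (-0.002256)·1872.714286 = 90.368429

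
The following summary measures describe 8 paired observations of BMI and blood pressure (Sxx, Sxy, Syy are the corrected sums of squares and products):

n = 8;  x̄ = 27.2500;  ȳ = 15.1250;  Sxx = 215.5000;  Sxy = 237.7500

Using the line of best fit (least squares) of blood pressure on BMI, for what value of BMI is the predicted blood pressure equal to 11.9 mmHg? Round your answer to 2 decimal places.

24.33

b = Sxy/Sxx = 237.75/215.5 = 1.103248
a = ȳ − b·x̄ = 15.125 − 1.103248·27.25 = -14.938515
Set a + b·x = 11.9: x = (11.9 − (-14.938515)) / 1.103248 = 24.326814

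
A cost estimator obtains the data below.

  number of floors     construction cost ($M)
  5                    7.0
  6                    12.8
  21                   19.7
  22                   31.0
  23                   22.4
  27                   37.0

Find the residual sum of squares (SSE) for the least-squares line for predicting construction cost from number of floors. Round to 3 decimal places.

119.613

n = 6, Σx = 104, Σy = 129.9, Σxy = 2721.7, Σx² = 2244, Σy² = 3432.69
Sxx = Σx² − (Σx)²/n = 2244 − 1802.666667 = 441.333333
Sxy = Σxy − (Σx)(Σy)/n = 2721.7 − 2251.6 = 470.1
Syy = Σy² − (Σy)²/n = 3432.69 − 2812.335 = 620.355
b = Sxy/Sxx = 470.1/441.333333 = 1.065181
SSE = Syy − b·Sxy = 620.355 − 1.065181·470.1 = 119.613285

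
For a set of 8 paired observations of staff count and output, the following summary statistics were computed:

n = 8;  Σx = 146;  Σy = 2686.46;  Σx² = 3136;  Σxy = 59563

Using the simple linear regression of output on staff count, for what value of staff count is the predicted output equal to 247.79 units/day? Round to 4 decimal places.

Sxx = Σx² − (Σx)²/n = 3136 − 2664.5 = 471.5
Sxy = Σxy − (Σx)(Σy)/n = 59563 − 49027.895 = 10535.105
b = Sxy/Sxx = 10535.105/471.5 = 22.343807
a = ȳ − b·x̄ = 335.8075 − 22.343807·18.25 = -71.966978
Set a + b·x = 247.79: x = (247.79 − (-71.966978)) / 22.343807 = 14.310765

14.3108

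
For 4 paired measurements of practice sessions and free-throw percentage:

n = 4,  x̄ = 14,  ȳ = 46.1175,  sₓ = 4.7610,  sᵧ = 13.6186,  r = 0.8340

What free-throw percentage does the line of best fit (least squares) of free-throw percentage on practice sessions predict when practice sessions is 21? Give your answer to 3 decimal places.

b = r · sᵧ/sₓ = 0.834 · 13.6186/4.761 = 2.385615
a = ȳ − b·x̄ = 46.1175 − 2.385615·14 = 12.718892
ŷ(21) = a + b·21 = 12.718892 + 2.385615·21 = 62.816804

62.817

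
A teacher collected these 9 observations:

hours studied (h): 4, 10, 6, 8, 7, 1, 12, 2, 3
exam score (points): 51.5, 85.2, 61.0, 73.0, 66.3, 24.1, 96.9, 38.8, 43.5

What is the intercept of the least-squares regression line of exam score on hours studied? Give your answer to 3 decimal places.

23.638

n = 9, Σx = 53, Σy = 540.3, Σxy = 3867.1, Σx² = 423
Sxx = Σx² − (Σx)²/n = 423 − 312.111111 = 110.888889
Sxy = Σxy − (Σx)(Σy)/n = 3867.1 − 3181.766667 = 685.333333
b = Sxy/Sxx = 685.333333/110.888889 = 6.180361
a = ȳ − b·x̄ = 60.033333 − 6.180361·5.888889 = 23.637876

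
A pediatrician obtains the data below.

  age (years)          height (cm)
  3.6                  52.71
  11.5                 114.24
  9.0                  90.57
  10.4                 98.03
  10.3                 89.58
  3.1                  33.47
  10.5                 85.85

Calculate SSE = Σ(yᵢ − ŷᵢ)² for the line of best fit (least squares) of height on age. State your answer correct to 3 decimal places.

n = 7, Σx = 58.4, Σy = 564.45, Σxy = 5266.014, Σx² = 560.32, Σy² = 50156.9673
Sxx = Σx² − (Σx)²/n = 560.32 − 487.222857 = 73.097143
Sxy = Σxy − (Σx)(Σy)/n = 5266.014 − 4709.125714 = 556.888286
Syy = Σy² − (Σy)²/n = 50156.9673 − 45514.828929 = 4642.138371
b = Sxy/Sxx = 556.888286/73.097143 = 7.618469
SSE = Syy − b·Sxy = 4642.138371 − 7.618469·556.888286 = 399.502467

399.502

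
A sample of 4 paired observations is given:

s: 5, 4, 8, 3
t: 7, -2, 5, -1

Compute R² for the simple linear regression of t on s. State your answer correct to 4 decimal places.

0.4389

n = 4, Σx = 20, Σy = 9, Σxy = 64, Σx² = 114, Σy² = 79
Sxx = Σx² − (Σx)²/n = 114 − 100 = 14
Sxy = Σxy − (Σx)(Σy)/n = 64 − 45 = 19
Syy = Σy² − (Σy)²/n = 79 − 20.25 = 58.75
R² = Sxy²/(Sxx·Syy) = (19)²/(14·58.75) = 0.438906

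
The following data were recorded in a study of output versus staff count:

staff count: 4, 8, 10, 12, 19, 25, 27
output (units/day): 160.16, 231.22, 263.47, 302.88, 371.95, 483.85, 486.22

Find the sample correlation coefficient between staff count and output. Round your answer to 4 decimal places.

0.9947

n = 7, Σx = 105, Σy = 2299.75, Σxy = 41050.9, Σx² = 2039, Σy² = 849134.1627
Sxx = Σx² − (Σx)²/n = 2039 − 1575 = 464
Sxy = Σxy − (Σx)(Σy)/n = 41050.9 − 34496.25 = 6554.65
Syy = Σy² − (Σy)²/n = 849134.1627 − 755550.008929 = 93584.153771
r = Sxy/√(Sxx·Syy) = 6554.65/√(43423047.349943) = 6554.65/6589.616631 = 0.994694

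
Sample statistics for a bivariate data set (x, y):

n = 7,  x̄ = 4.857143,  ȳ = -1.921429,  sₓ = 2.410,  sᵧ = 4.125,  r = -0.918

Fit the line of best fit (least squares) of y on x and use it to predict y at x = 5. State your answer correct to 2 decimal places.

-2.15

b = r · sᵧ/sₓ = -0.918 · 4.125/2.41 = -1.571266
a = ȳ − b·x̄ = -1.921429 − (-1.571266)·4.857143 = 5.710433
ŷ(5) = a + b·5 = 5.710433 + (-1.571266)·5 = -2.145895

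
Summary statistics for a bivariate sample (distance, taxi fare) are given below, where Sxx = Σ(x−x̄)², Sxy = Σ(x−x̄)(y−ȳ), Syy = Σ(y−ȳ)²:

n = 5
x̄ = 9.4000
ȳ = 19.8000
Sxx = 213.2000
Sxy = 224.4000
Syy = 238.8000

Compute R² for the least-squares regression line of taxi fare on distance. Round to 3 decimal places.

0.989

R² = Sxy²/(Sxx·Syy) = (224.4)²/(213.2·238.8) = 0.989064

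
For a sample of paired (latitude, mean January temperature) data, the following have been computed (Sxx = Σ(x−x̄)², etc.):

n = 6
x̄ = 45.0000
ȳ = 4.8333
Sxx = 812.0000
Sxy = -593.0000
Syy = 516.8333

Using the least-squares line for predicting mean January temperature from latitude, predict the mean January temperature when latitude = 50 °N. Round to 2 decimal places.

1.18

b = Sxy/Sxx = -593/812 = -0.730296
a = ȳ − b·x̄ = 4.8333 − (-0.730296)·45 = 37.696600
ŷ(50) = a + b·50 = 37.696600 + (-0.730296)·50 = 1.181822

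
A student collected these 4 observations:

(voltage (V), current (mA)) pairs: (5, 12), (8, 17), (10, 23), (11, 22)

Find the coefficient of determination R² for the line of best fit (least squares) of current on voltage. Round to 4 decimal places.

0.9406

n = 4, Σx = 34, Σy = 74, Σxy = 668, Σx² = 310, Σy² = 1446
Sxx = Σx² − (Σx)²/n = 310 − 289 = 21
Sxy = Σxy − (Σx)(Σy)/n = 668 − 629 = 39
Syy = Σy² − (Σy)²/n = 1446 − 1369 = 77
R² = Sxy²/(Sxx·Syy) = (39)²/(21·77) = 0.940631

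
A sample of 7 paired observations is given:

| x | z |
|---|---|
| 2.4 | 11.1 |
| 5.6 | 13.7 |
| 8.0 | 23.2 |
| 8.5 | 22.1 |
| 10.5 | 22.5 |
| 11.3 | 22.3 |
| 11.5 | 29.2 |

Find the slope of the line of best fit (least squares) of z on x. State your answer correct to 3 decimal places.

1.674

n = 7, Σx = 57.8, Σy = 144.1, Σxy = 1300.85, Σx² = 543.56
Sxx = Σx² − (Σx)²/n = 543.56 − 477.262857 = 66.297143
Sxy = Σxy − (Σx)(Σy)/n = 1300.85 − 1189.854286 = 110.995714
b = Sxy/Sxx = 110.995714/66.297143 = 1.674216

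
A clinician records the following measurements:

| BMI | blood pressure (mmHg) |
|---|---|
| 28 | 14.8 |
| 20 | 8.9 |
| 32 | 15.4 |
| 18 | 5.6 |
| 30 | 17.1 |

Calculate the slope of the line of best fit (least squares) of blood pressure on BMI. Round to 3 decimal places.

n = 5, Σx = 128, Σy = 61.8, Σxy = 1699, Σx² = 3432
Sxx = Σx² − (Σx)²/n = 3432 − 3276.8 = 155.2
Sxy = Σxy − (Σx)(Σy)/n = 1699 − 1582.08 = 116.92
b = Sxy/Sxx = 116.92/155.2 = 0.753351

0.753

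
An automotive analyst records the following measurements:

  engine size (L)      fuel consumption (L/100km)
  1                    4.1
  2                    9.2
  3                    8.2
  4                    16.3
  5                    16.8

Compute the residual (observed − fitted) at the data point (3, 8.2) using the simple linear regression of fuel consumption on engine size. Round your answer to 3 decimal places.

n = 5, Σx = 15, Σy = 54.6, Σxy = 196.3, Σx² = 55
Sxx = Σx² − (Σx)²/n = 55 − 45 = 10
Sxy = Σxy − (Σx)(Σy)/n = 196.3 − 163.8 = 32.5
b = Sxy/Sxx = 32.5/10 = 3.25
a = ȳ − b·x̄ = 10.92 − 3.25·3 = 1.17
ŷ(3) = 1.17 + 3.25·3 = 10.92
residual = y − ŷ = 8.2 − 10.92 = -2.72

-2.720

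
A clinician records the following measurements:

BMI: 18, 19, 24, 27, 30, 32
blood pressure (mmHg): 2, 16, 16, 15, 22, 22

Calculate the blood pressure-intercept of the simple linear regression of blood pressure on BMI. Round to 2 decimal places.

n = 6, Σx = 150, Σy = 93, Σxy = 2493, Σx² = 3914
Sxx = Σx² − (Σx)²/n = 3914 − 3750 = 164
Sxy = Σxy − (Σx)(Σy)/n = 2493 − 2325 = 168
b = Sxy/Sxx = 168/164 = 1.024390
a = ȳ − b·x̄ = 15.5 − 1.024390·25 = -10.109756

-10.11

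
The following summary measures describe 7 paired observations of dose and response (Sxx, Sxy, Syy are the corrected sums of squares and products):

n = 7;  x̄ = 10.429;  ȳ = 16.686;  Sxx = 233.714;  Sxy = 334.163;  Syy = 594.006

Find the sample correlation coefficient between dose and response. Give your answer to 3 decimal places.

0.897

r = Sxy/√(Sxx·Syy) = 334.163/√(138827.518284) = 334.163/372.595650 = 0.896852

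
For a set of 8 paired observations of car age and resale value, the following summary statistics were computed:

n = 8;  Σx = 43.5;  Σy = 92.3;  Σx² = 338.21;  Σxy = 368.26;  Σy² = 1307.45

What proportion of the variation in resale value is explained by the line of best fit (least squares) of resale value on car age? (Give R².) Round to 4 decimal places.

Sxx = Σx² − (Σx)²/n = 338.21 − 236.53125 = 101.67875
Sxy = Σxy − (Σx)(Σy)/n = 368.26 − 501.88125 = -133.62125
Syy = Σy² − (Σy)²/n = 1307.45 − 1064.91125 = 242.53875
R² = Sxy²/(Sxx·Syy) = (-133.62125)²/(101.67875·242.53875) = 0.724002

0.7240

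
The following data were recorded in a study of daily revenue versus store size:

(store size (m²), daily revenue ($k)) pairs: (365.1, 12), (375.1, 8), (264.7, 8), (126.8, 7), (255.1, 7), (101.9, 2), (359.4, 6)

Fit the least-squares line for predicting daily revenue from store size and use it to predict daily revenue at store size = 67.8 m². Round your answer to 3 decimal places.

n = 7, Σx = 1848.1, Σy = 50, Σxy = 14533.1, Σx² = 564770.33
Sxx = Σx² − (Σx)²/n = 564770.33 − 487924.801429 = 76845.528571
Sxy = Σxy − (Σx)(Σy)/n = 14533.1 − 13200.714286 = 1332.385714
b = Sxy/Sxx = 1332.385714/76845.528571 = 0.017338
a = ȳ − b·x̄ = 7.142857 − 0.017338·264.014286 = 2.565247
ŷ(67.8) = a + b·67.8 = 2.565247 + 0.017338·67.8 = 3.740797

3.741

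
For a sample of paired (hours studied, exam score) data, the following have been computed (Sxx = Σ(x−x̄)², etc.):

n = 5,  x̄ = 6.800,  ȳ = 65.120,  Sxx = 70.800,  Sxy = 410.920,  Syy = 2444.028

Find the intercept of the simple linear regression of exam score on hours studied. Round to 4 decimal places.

b = Sxy/Sxx = 410.92/70.8 = 5.803955
a = ȳ − b·x̄ = 65.12 − 5.803955·6.8 = 25.653107

25.6531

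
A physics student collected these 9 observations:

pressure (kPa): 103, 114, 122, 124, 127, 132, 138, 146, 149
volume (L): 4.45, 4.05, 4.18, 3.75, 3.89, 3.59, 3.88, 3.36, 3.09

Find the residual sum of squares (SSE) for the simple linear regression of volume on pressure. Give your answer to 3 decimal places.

0.244

n = 9, Σx = 1155, Σy = 34.24, Σxy = 4349.33, Σx² = 149979, Σy² = 131.6522
Sxx = Σx² − (Σx)²/n = 149979 − 148225 = 1754
Sxy = Σxy − (Σx)(Σy)/n = 4349.33 − 4394.133333 = -44.803333
Syy = Σy² − (Σy)²/n = 131.6522 − 130.264178 = 1.388022
b = Sxy/Sxx = -44.803333/1754 = -0.025544
SSE = Syy − b·Sxy = 1.388022 − (-0.025544)·(-44.803333) = 0.243587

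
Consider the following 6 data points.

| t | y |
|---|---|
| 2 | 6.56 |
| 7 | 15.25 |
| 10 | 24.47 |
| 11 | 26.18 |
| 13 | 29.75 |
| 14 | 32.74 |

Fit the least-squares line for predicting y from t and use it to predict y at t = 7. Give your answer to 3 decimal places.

n = 6, Σx = 57, Σy = 134.95, Σxy = 1497.66, Σx² = 639
Sxx = Σx² − (Σx)²/n = 639 − 541.5 = 97.5
Sxy = Σxy − (Σx)(Σy)/n = 1497.66 − 1282.025 = 215.635
b = Sxy/Sxx = 215.635/97.5 = 2.211641
a = ȳ − b·x̄ = 22.491667 − 2.211641·9.5 = 1.481077
ŷ(7) = a + b·7 = 1.481077 + 2.211641·7 = 16.962564

16.963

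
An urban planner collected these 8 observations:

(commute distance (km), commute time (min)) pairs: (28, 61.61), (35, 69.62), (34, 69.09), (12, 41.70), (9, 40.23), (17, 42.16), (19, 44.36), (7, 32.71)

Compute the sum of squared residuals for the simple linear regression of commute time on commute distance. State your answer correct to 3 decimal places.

n = 8, Σx = 161, Σy = 401.48, Σxy = 9161.84, Σx² = 4089, Σy² = 21588.7268
Sxx = Σx² − (Σx)²/n = 4089 − 3240.125 = 848.875
Sxy = Σxy − (Σx)(Σy)/n = 9161.84 − 8079.785 = 1082.055
Syy = Σy² − (Σy)²/n = 21588.7268 − 20148.2738 = 1440.453
b = Sxy/Sxx = 1082.055/848.875 = 1.274693
SSE = Syy − b·Sxy = 1440.453 − 1.274693·1082.055 = 61.165092

61.165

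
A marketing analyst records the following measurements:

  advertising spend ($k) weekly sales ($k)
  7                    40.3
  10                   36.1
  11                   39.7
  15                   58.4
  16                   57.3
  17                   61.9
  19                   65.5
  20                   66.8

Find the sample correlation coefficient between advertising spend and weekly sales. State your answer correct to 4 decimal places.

n = 8, Σx = 115, Σy = 426, Σxy = 6505.4, Σx² = 1801, Σy² = 23781.34
Sxx = Σx² − (Σx)²/n = 1801 − 1653.125 = 147.875
Sxy = Σxy − (Σx)(Σy)/n = 6505.4 − 6123.75 = 381.65
Syy = Σy² − (Σy)²/n = 23781.34 − 22684.5 = 1096.84
r = Sxy/√(Sxx·Syy) = 381.65/√(162195.215) = 381.65/402.734671 = 0.947646

0.9476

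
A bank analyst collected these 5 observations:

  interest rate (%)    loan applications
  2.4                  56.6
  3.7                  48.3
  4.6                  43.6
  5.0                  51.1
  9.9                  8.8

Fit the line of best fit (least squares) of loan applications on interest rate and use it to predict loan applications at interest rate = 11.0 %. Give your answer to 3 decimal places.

n = 5, Σx = 25.6, Σy = 208.4, Σxy = 857.73, Σx² = 163.62
Sxx = Σx² − (Σx)²/n = 163.62 − 131.072 = 32.548
Sxy = Σxy − (Σx)(Σy)/n = 857.73 − 1067.008 = -209.278
b = Sxy/Sxx = -209.278/32.548 = -6.429827
a = ȳ − b·x̄ = 41.68 − (-6.429827)·5.12 = 74.600713
ŷ(11.0) = a + b·11.0 = 74.600713 + (-6.429827)·11 = 3.872619

3.873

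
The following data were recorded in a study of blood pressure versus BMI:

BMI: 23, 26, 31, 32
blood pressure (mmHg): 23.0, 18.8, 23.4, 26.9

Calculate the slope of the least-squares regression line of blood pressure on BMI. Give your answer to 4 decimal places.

n = 4, Σx = 112, Σy = 92.1, Σxy = 2604, Σx² = 3190
Sxx = Σx² − (Σx)²/n = 3190 − 3136 = 54
Sxy = Σxy − (Σx)(Σy)/n = 2604 − 2578.8 = 25.2
b = Sxy/Sxx = 25.2/54 = 0.466667

0.4667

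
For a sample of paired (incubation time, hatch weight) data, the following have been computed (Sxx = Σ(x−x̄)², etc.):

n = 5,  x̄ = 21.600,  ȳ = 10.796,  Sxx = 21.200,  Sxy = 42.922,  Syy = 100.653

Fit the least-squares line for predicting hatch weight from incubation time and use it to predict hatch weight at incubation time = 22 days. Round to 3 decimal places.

11.606

b = Sxy/Sxx = 42.922/21.2 = 2.024623
a = ȳ − b·x̄ = 10.796 − 2.024623·21.6 = -32.935849
ŷ(22) = a + b·22 = -32.935849 + 2.024623·22 = 11.605849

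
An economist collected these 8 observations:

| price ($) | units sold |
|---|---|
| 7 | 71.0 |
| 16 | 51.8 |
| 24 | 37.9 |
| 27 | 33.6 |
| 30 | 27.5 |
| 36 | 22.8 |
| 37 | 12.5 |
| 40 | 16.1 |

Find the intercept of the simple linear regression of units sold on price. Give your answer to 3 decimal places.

n = 8, Σx = 217, Σy = 273.2, Σxy = 5894.9, Σx² = 6775
Sxx = Σx² − (Σx)²/n = 6775 − 5886.125 = 888.875
Sxy = Σxy − (Σx)(Σy)/n = 5894.9 − 7410.55 = -1515.65
b = Sxy/Sxx = -1515.65/888.875 = -1.705133
a = ȳ − b·x̄ = 34.15 − (-1.705133)·27.125 = 80.401730

80.402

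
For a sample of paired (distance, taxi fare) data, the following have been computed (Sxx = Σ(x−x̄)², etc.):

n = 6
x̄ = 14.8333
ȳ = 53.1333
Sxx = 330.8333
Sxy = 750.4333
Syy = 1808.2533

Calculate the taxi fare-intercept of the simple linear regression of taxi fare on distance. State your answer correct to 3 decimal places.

b = Sxy/Sxx = 750.4333/330.8333 = 2.268312
a = ȳ − b·x̄ = 53.1333 − 2.268312·14.8333 = 19.486741

19.487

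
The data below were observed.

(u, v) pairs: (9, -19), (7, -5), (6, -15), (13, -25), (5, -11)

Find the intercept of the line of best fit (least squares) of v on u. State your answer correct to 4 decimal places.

0.2000

n = 5, Σx = 40, Σy = -75, Σxy = -676, Σx² = 360
Sxx = Σx² − (Σx)²/n = 360 − 320 = 40
Sxy = Σxy − (Σx)(Σy)/n = -676 − (-600) = -76
b = Sxy/Sxx = -76/40 = -1.9
a = ȳ − b·x̄ = -15 − (-1.9)·8 = 0.2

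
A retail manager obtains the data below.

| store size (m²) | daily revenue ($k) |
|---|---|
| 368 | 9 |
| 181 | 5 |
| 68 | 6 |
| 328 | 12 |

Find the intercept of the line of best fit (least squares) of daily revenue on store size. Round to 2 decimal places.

n = 4, Σx = 945, Σy = 32, Σxy = 8561, Σx² = 280393
Sxx = Σx² − (Σx)²/n = 280393 − 223256.25 = 57136.75
Sxy = Σxy − (Σx)(Σy)/n = 8561 − 7560 = 1001
b = Sxy/Sxx = 1001/57136.75 = 0.017519
a = ȳ − b·x̄ = 8 − 0.017519·236.25 = 3.861048

3.86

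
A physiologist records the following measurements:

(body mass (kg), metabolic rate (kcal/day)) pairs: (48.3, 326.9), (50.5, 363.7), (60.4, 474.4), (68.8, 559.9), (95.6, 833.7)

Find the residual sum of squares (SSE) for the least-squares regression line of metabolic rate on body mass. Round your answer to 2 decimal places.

246.72

n = 5, Σx = 323.6, Σy = 2558.6, Σxy = 181032.72, Σx² = 22404.1, Σy² = 1472740.36
Sxx = Σx² − (Σx)²/n = 22404.1 − 20943.392 = 1460.708
Sxy = Σxy − (Σx)(Σy)/n = 181032.72 − 165592.592 = 15440.128
Syy = Σy² − (Σy)²/n = 1472740.36 − 1309286.792 = 163453.568
b = Sxy/Sxx = 15440.128/1460.708 = 10.570304
SSE = Syy − b·Sxy = 163453.568 − 10.570304·15440.128 = 246.717174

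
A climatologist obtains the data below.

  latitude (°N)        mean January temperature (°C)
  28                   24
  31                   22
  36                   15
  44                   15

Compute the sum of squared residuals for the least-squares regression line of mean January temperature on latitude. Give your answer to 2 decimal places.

14.42

n = 4, Σx = 139, Σy = 76, Σxy = 2554, Σx² = 4977, Σy² = 1510
Sxx = Σx² − (Σx)²/n = 4977 − 4830.25 = 146.75
Sxy = Σxy − (Σx)(Σy)/n = 2554 − 2641 = -87
Syy = Σy² − (Σy)²/n = 1510 − 1444 = 66
b = Sxy/Sxx = -87/146.75 = -0.592845
SSE = Syy − b·Sxy = 66 − (-0.592845)·(-87) = 14.422487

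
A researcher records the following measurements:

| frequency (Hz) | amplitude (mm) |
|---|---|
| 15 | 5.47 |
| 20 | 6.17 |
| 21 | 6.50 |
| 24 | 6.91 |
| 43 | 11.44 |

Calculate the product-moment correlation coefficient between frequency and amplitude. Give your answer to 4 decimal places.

n = 5, Σx = 123, Σy = 36.49, Σxy = 999.71, Σx² = 3491, Σy² = 288.8615
Sxx = Σx² − (Σx)²/n = 3491 − 3025.8 = 465.2
Sxy = Σxy − (Σx)(Σy)/n = 999.71 − 897.654 = 102.056
Syy = Σy² − (Σy)²/n = 288.8615 − 266.30402 = 22.55748
r = Sxy/√(Sxx·Syy) = 102.056/√(10493.739696) = 102.056/102.438956 = 0.996262

0.9963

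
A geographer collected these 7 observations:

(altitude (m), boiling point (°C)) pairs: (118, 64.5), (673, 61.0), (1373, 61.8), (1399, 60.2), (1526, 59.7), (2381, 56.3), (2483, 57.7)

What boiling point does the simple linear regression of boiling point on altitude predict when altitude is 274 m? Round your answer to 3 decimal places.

63.553

n = 7, Σx = 9953, Σy = 421.2, Σxy = 586156.8, Σx² = 18472309
Sxx = Σx² − (Σx)²/n = 18472309 − 14151744.142857 = 4320564.857143
Sxy = Σxy − (Σx)(Σy)/n = 586156.8 − 598886.228571 = -12729.428571
b = Sxy/Sxx = -12729.428571/4320564.857143 = -0.002946
a = ȳ − b·x̄ = 60.171429 − (-0.002946)·1421.857143 = 64.360563
ŷ(274) = a + b·274 = 64.360563 + (-0.002946)·274 = 63.553293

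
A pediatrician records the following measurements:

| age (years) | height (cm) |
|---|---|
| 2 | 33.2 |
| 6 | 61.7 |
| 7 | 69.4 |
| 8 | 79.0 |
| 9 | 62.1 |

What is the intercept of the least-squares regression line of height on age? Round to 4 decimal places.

26.2877

n = 5, Σx = 32, Σy = 305.4, Σxy = 2113.3, Σx² = 234
Sxx = Σx² − (Σx)²/n = 234 − 204.8 = 29.2
Sxy = Σxy − (Σx)(Σy)/n = 2113.3 − 1954.56 = 158.74
b = Sxy/Sxx = 158.74/29.2 = 5.436301
a = ȳ − b·x̄ = 61.08 − 5.436301·6.4 = 26.287671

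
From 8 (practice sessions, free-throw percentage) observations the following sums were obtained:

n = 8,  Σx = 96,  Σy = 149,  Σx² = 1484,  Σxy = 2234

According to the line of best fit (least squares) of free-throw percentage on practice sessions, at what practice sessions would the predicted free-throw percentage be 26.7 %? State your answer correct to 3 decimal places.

Sxx = Σx² − (Σx)²/n = 1484 − 1152 = 332
Sxy = Σxy − (Σx)(Σy)/n = 2234 − 1788 = 446
b = Sxy/Sxx = 446/332 = 1.343373
a = ȳ − b·x̄ = 18.625 − 1.343373·12 = 2.504518
Set a + b·x = 26.7: x = (26.7 − 2.504518) / 1.343373 = 18.010987

18.011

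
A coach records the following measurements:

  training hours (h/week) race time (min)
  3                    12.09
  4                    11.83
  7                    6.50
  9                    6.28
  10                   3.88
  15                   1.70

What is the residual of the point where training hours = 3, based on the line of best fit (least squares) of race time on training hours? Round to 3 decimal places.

0.443

n = 6, Σx = 48, Σy = 42.28, Σxy = 249.91, Σx² = 480
Sxx = Σx² − (Σx)²/n = 480 − 384 = 96
Sxy = Σxy − (Σx)(Σy)/n = 249.91 − 338.24 = -88.33
b = Sxy/Sxx = -88.33/96 = -0.920104
a = ȳ − b·x̄ = 7.046667 − (-0.920104)·8 = 14.4075
ŷ(3) = 14.4075 + (-0.920104)·3 = 11.647187
residual = y − ŷ = 12.09 − 11.647187 = 0.442812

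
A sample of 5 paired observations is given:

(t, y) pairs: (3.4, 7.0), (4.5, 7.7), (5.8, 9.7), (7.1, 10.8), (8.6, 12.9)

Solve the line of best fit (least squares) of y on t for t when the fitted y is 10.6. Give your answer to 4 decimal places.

6.7317

n = 5, Σx = 29.4, Σy = 48.1, Σxy = 302.33, Σx² = 189.82
Sxx = Σx² − (Σx)²/n = 189.82 − 172.872 = 16.948
Sxy = Σxy − (Σx)(Σy)/n = 302.33 − 282.828 = 19.502
b = Sxy/Sxx = 19.502/16.948 = 1.150696
a = ȳ − b·x̄ = 9.62 − 1.150696·5.88 = 2.853906
Set a + b·x = 10.6: x = (10.6 − 2.853906) / 1.150696 = 6.731658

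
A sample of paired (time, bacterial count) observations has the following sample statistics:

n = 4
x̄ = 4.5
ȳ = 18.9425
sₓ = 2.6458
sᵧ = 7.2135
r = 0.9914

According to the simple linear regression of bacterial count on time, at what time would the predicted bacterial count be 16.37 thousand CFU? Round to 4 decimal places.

3.5483

b = r · sᵧ/sₓ = 0.9914 · 7.2135/2.6458 = 2.702950
a = ȳ − b·x̄ = 18.9425 − 2.702950·4.5 = 6.779227
Set a + b·x = 16.37: x = (16.37 − 6.779227) / 2.702950 = 3.548262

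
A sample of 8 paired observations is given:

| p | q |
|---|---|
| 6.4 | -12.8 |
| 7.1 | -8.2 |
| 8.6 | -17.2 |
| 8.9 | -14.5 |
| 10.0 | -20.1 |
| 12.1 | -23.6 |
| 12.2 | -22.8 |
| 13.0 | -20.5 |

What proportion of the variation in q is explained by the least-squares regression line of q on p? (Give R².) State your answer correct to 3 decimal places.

n = 8, Σx = 78.3, Σy = -139.7, Σxy = -1448.33, Σx² = 808.79, Σy² = 2638.23
Sxx = Σx² − (Σx)²/n = 808.79 − 766.36125 = 42.42875
Sxy = Σxy − (Σx)(Σy)/n = -1448.33 − (-1367.31375) = -81.01625
Syy = Σy² − (Σy)²/n = 2638.23 − 2439.51125 = 198.71875
R² = Sxy²/(Sxx·Syy) = (-81.01625)²/(42.42875·198.71875) = 0.778476

0.778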